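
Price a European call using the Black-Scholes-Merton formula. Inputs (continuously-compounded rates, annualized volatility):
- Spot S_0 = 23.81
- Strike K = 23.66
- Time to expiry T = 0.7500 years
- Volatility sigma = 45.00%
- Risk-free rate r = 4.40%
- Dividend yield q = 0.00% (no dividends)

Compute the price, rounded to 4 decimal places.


Answer: Price = 4.0847

Derivation:
d1 = (ln(S/K) + (r - q + 0.5*sigma^2) * T) / (sigma * sqrt(T)) = 0.29575037
d2 = d1 - sigma * sqrt(T) = -0.09396106
exp(-rT) = 0.96753856; exp(-qT) = 1.00000000
C = S_0 * exp(-qT) * N(d1) - K * exp(-rT) * N(d2)
N(d1) = 0.61628964; N(d2) = 0.46257005
C = 23.8100 * 1.00000000 * 0.61628964 - 23.6600 * 0.96753856 * 0.46257005 = 4.0847


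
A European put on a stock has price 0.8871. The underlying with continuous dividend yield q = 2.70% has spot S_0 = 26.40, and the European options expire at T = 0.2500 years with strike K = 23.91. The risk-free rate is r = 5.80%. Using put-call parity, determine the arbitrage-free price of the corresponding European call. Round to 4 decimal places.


Put-call parity: C - P = S_0 * exp(-qT) - K * exp(-rT).
S_0 * exp(-qT) = 26.4000 * 0.99327273 = 26.22240007
K * exp(-rT) = 23.9100 * 0.98560462 = 23.56580643
C = P + S*exp(-qT) - K*exp(-rT)
C = 0.8871 + 26.22240007 - 23.56580643 = 3.5437

Answer: Call price = 3.5437


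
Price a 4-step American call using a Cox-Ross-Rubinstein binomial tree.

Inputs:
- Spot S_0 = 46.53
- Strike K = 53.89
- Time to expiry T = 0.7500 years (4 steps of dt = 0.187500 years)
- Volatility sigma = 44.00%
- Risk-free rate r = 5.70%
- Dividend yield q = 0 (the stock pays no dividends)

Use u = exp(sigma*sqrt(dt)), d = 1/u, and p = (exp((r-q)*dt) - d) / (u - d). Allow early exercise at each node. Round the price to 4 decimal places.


dt = T/N = 0.187500
u = exp(sigma*sqrt(dt)) = 1.209885; d = 1/u = 0.826525
p = (exp((r-q)*dt) - d) / (u - d) = 0.480540
Discount per step: exp(-r*dt) = 0.989369
Stock lattice S(k, i) with i counting down-moves:
  k=0: S(0,0) = 46.5300
  k=1: S(1,0) = 56.2960; S(1,1) = 38.4582
  k=2: S(2,0) = 68.1117; S(2,1) = 46.5300; S(2,2) = 31.7866
  k=3: S(3,0) = 82.4073; S(3,1) = 56.2960; S(3,2) = 38.4582; S(3,3) = 26.2724
  k=4: S(4,0) = 99.7034; S(4,1) = 68.1117; S(4,2) = 46.5300; S(4,3) = 31.7866; S(4,4) = 21.7148
Terminal payoffs V(N, i) = max(S_T - K, 0):
  V(4,0) = 45.813384; V(4,1) = 14.221662; V(4,2) = 0.000000; V(4,3) = 0.000000; V(4,4) = 0.000000
Backward induction: V(k, i) = exp(-r*dt) * [p * V(k+1, i) + (1-p) * V(k+1, i+1)]; then take max(V_cont, immediate exercise) for American.
  V(3,0) = exp(-r*dt) * [p*45.813384 + (1-p)*14.221662] = 29.090183; exercise = 28.517301; V(3,0) = max -> 29.090183
  V(3,1) = exp(-r*dt) * [p*14.221662 + (1-p)*0.000000] = 6.761429; exercise = 2.405965; V(3,1) = max -> 6.761429
  V(3,2) = exp(-r*dt) * [p*0.000000 + (1-p)*0.000000] = 0.000000; exercise = 0.000000; V(3,2) = max -> 0.000000
  V(3,3) = exp(-r*dt) * [p*0.000000 + (1-p)*0.000000] = 0.000000; exercise = 0.000000; V(3,3) = max -> 0.000000
  V(2,0) = exp(-r*dt) * [p*29.090183 + (1-p)*6.761429] = 17.305348; exercise = 14.221662; V(2,0) = max -> 17.305348
  V(2,1) = exp(-r*dt) * [p*6.761429 + (1-p)*0.000000] = 3.214597; exercise = 0.000000; V(2,1) = max -> 3.214597
  V(2,2) = exp(-r*dt) * [p*0.000000 + (1-p)*0.000000] = 0.000000; exercise = 0.000000; V(2,2) = max -> 0.000000
  V(1,0) = exp(-r*dt) * [p*17.305348 + (1-p)*3.214597] = 9.879614; exercise = 2.405965; V(1,0) = max -> 9.879614
  V(1,1) = exp(-r*dt) * [p*3.214597 + (1-p)*0.000000] = 1.528322; exercise = 0.000000; V(1,1) = max -> 1.528322
  V(0,0) = exp(-r*dt) * [p*9.879614 + (1-p)*1.528322] = 5.482544; exercise = 0.000000; V(0,0) = max -> 5.482544

Answer: Price = V(0,0) = 5.4825


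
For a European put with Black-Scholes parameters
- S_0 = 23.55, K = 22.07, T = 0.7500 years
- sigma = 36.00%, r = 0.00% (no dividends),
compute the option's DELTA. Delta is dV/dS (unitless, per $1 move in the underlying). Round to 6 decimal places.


Answer: Delta = -0.357902

Derivation:
d1 = 0.3640725899; d2 = 0.0523034445
phi(d1) = 0.3733597083; exp(-qT) = 1.0000000000; exp(-rT) = 1.0000000000
N(-d1) = 0.3579019022
Delta = -exp(-qT) * N(-d1) = -1.0000000000 * 0.3579019022 = -0.357902


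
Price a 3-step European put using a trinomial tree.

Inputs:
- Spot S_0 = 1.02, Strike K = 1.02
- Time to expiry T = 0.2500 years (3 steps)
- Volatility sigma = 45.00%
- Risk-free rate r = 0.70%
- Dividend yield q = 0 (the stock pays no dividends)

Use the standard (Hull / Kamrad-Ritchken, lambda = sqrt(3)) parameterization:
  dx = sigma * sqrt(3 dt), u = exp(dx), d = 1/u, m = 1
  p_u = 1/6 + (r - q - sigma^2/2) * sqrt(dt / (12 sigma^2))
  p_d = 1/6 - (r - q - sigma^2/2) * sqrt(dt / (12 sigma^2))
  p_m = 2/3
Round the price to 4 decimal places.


Answer: Price = V(0,0) = 0.0816

Derivation:
dt = T/N = 0.083333; dx = sigma*sqrt(3*dt) = 0.225000
u = exp(dx) = 1.252323; d = 1/u = 0.798516
p_u = 0.149213, p_m = 0.666667, p_d = 0.184120
Discount per step: exp(-r*dt) = 0.999417
Stock lattice S(k, j) with j the centered position index:
  k=0: S(0,+0) = 1.0200
  k=1: S(1,-1) = 0.8145; S(1,+0) = 1.0200; S(1,+1) = 1.2774
  k=2: S(2,-2) = 0.6504; S(2,-1) = 0.8145; S(2,+0) = 1.0200; S(2,+1) = 1.2774; S(2,+2) = 1.5997
  k=3: S(3,-3) = 0.5193; S(3,-2) = 0.6504; S(3,-1) = 0.8145; S(3,+0) = 1.0200; S(3,+1) = 1.2774; S(3,+2) = 1.5997; S(3,+3) = 2.0033
Terminal payoffs V(N, j) = max(K - S_T, 0):
  V(3,-3) = 0.500660; V(3,-2) = 0.369619; V(3,-1) = 0.205513; V(3,+0) = 0.000000; V(3,+1) = 0.000000; V(3,+2) = 0.000000; V(3,+3) = 0.000000
Backward induction: V(k, j) = exp(-r*dt) * [p_u * V(k+1, j+1) + p_m * V(k+1, j) + p_d * V(k+1, j-1)]
  V(2,-2) = exp(-r*dt) * [p_u*0.205513 + p_m*0.369619 + p_d*0.500660] = 0.369045
  V(2,-1) = exp(-r*dt) * [p_u*0.000000 + p_m*0.205513 + p_d*0.369619] = 0.204944
  V(2,+0) = exp(-r*dt) * [p_u*0.000000 + p_m*0.000000 + p_d*0.205513] = 0.037817
  V(2,+1) = exp(-r*dt) * [p_u*0.000000 + p_m*0.000000 + p_d*0.000000] = 0.000000
  V(2,+2) = exp(-r*dt) * [p_u*0.000000 + p_m*0.000000 + p_d*0.000000] = 0.000000
  V(1,-1) = exp(-r*dt) * [p_u*0.037817 + p_m*0.204944 + p_d*0.369045] = 0.210098
  V(1,+0) = exp(-r*dt) * [p_u*0.000000 + p_m*0.037817 + p_d*0.204944] = 0.062909
  V(1,+1) = exp(-r*dt) * [p_u*0.000000 + p_m*0.000000 + p_d*0.037817] = 0.006959
  V(0,+0) = exp(-r*dt) * [p_u*0.006959 + p_m*0.062909 + p_d*0.210098] = 0.081613


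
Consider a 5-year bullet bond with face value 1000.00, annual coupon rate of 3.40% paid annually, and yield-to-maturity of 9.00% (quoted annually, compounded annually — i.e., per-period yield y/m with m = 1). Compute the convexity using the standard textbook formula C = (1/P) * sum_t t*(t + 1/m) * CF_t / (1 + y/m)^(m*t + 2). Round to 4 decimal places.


Answer: Convexity = 22.8038

Derivation:
Coupon per period c = face * coupon_rate / m = 34.000000
Periods per year m = 1; per-period yield y/m = 0.090000
Number of cashflows N = 5
Cashflows (t years, CF_t, discount factor 1/(1+y/m)^(m*t), PV):
  t = 1.0000: CF_t = 34.000000, DF = 0.917431, PV = 31.192661
  t = 2.0000: CF_t = 34.000000, DF = 0.841680, PV = 28.617120
  t = 3.0000: CF_t = 34.000000, DF = 0.772183, PV = 26.254238
  t = 4.0000: CF_t = 34.000000, DF = 0.708425, PV = 24.086457
  t = 5.0000: CF_t = 1034.000000, DF = 0.649931, PV = 672.029053
Price P = sum_t PV_t = 782.179529
Convexity numerator sum_t t*(t + 1/m) * CF_t / (1+y/m)^(m*t + 2):
  t = 1.0000: term = 52.508477
  t = 2.0000: term = 144.518743
  t = 3.0000: term = 265.172006
  t = 4.0000: term = 405.461782
  t = 5.0000: term = 16969.002275
Convexity = (1/P) * sum = 17836.663283 / 782.179529 = 22.803797


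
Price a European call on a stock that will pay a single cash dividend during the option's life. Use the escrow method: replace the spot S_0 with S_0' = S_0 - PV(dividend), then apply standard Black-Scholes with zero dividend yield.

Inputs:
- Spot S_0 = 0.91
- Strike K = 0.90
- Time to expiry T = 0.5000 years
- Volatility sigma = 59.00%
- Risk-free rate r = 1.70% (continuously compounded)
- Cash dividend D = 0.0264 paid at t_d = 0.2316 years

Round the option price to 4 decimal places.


Answer: Price = 0.1424

Derivation:
PV(D) = D * exp(-r * t_d) = 0.0264 * 0.99607054 = 0.02629626
S_0' = S_0 - PV(D) = 0.9100 - 0.02629626 = 0.88370374
d1 = (ln(S_0'/K) + (r + sigma^2/2)*T) / (sigma*sqrt(T)) = 0.18517114
d2 = d1 - sigma*sqrt(T) = -0.23202186
exp(-rT) = 0.99153602
N(d1) = 0.57345260; N(d2) = 0.40826052
C = S_0' * N(d1) - K * exp(-rT) * N(d2) = 0.88370374 * 0.57345260 - 0.9000 * 0.99153602 * 0.40826052 = 0.1424


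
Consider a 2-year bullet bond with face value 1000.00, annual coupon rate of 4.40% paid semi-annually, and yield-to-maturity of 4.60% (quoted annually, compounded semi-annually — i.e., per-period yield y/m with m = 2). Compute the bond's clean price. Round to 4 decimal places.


Coupon per period c = face * coupon_rate / m = 22.000000
Periods per year m = 2; per-period yield y/m = 0.023000
Number of cashflows N = 4
Cashflows (t years, CF_t, discount factor 1/(1+y/m)^(m*t), PV):
  t = 0.5000: CF_t = 22.000000, DF = 0.977517, PV = 21.505376
  t = 1.0000: CF_t = 22.000000, DF = 0.955540, PV = 21.021873
  t = 1.5000: CF_t = 22.000000, DF = 0.934056, PV = 20.549241
  t = 2.0000: CF_t = 1022.000000, DF = 0.913056, PV = 933.143340
Price P = sum_t PV_t = 996.219831

Answer: Price = 996.2198


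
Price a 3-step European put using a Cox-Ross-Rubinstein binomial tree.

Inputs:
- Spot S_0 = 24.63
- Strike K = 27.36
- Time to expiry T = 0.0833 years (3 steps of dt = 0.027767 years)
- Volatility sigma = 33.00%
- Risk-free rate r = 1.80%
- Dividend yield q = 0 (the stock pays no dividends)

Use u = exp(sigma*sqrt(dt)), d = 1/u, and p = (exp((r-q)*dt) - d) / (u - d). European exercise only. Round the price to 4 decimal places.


Answer: Price = V(0,0) = 2.8882

Derivation:
dt = T/N = 0.027767
u = exp(sigma*sqrt(dt)) = 1.056529; d = 1/u = 0.946496
p = (exp((r-q)*dt) - d) / (u - d) = 0.490800
Discount per step: exp(-r*dt) = 0.999500
Stock lattice S(k, i) with i counting down-moves:
  k=0: S(0,0) = 24.6300
  k=1: S(1,0) = 26.0223; S(1,1) = 23.3122
  k=2: S(2,0) = 27.4933; S(2,1) = 24.6300; S(2,2) = 22.0649
  k=3: S(3,0) = 29.0475; S(3,1) = 26.0223; S(3,2) = 23.3122; S(3,3) = 20.8843
Terminal payoffs V(N, i) = max(K - S_T, 0):
  V(3,0) = 0.000000; V(3,1) = 1.337691; V(3,2) = 4.047814; V(3,3) = 6.475689
Backward induction: V(k, i) = exp(-r*dt) * [p * V(k+1, i) + (1-p) * V(k+1, i+1)].
  V(2,0) = exp(-r*dt) * [p*0.000000 + (1-p)*1.337691] = 0.680812
  V(2,1) = exp(-r*dt) * [p*1.337691 + (1-p)*4.047814] = 2.716329
  V(2,2) = exp(-r*dt) * [p*4.047814 + (1-p)*6.475689] = 5.281449
  V(1,0) = exp(-r*dt) * [p*0.680812 + (1-p)*2.716329] = 1.716440
  V(1,1) = exp(-r*dt) * [p*2.716329 + (1-p)*5.281449] = 4.020479
  V(0,0) = exp(-r*dt) * [p*1.716440 + (1-p)*4.020479] = 2.888214


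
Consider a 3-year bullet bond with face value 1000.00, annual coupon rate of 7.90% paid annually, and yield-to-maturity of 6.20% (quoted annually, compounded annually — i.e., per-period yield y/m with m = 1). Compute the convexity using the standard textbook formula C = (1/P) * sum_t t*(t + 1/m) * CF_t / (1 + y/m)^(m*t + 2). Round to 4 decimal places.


Answer: Convexity = 9.6523

Derivation:
Coupon per period c = face * coupon_rate / m = 79.000000
Periods per year m = 1; per-period yield y/m = 0.062000
Number of cashflows N = 3
Cashflows (t years, CF_t, discount factor 1/(1+y/m)^(m*t), PV):
  t = 1.0000: CF_t = 79.000000, DF = 0.941620, PV = 74.387947
  t = 2.0000: CF_t = 79.000000, DF = 0.886647, PV = 70.045148
  t = 3.0000: CF_t = 1079.000000, DF = 0.834885, PV = 900.840482
Price P = sum_t PV_t = 1045.273578
Convexity numerator sum_t t*(t + 1/m) * CF_t / (1+y/m)^(m*t + 2):
  t = 1.0000: term = 131.911767
  t = 2.0000: term = 372.632109
  t = 3.0000: term = 9584.734935
Convexity = (1/P) * sum = 10089.278811 / 1045.273578 = 9.652285


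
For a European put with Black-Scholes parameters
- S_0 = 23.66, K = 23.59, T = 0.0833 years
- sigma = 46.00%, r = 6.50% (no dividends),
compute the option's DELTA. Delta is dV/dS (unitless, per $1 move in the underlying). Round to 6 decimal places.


Answer: Delta = -0.448488

Derivation:
d1 = 0.1294824273; d2 = -0.0032815738
phi(d1) = 0.3956119855; exp(-qT) = 1.0000000000; exp(-rT) = 0.9946001320
N(-d1) = 0.4484879644
Delta = -exp(-qT) * N(-d1) = -1.0000000000 * 0.4484879644 = -0.448488


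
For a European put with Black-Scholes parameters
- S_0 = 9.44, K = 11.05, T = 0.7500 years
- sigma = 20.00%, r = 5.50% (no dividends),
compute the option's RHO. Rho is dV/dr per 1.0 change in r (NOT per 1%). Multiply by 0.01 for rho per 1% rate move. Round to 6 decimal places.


Answer: Rho = -6.168527

Derivation:
d1 = -0.5844196219; d2 = -0.7576247027
phi(d1) = 0.3363134455; exp(-qT) = 1.0000000000; exp(-rT) = 0.9595892027
N(-d2) = 0.7756621562
Rho = -K*T*exp(-rT)*N(-d2) = -11.0500 * 0.7500 * 0.9595892027 * 0.7756621562 = -6.168527


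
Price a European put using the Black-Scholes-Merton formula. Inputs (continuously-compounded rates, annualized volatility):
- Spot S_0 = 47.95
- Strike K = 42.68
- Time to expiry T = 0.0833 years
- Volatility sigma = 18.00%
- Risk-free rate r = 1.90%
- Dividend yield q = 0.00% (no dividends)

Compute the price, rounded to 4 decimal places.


d1 = (ln(S/K) + (r - q + 0.5*sigma^2) * T) / (sigma * sqrt(T)) = 2.29755412
d2 = d1 - sigma * sqrt(T) = 2.24560299
exp(-rT) = 0.99841855; exp(-qT) = 1.00000000
P = K * exp(-rT) * N(-d2) - S_0 * exp(-qT) * N(-d1)
N(-d1) = 0.01079359; N(-d2) = 0.01236472
P = 42.6800 * 0.99841855 * 0.01236472 - 47.9500 * 1.00000000 * 0.01079359 = 0.0093

Answer: Price = 0.0093


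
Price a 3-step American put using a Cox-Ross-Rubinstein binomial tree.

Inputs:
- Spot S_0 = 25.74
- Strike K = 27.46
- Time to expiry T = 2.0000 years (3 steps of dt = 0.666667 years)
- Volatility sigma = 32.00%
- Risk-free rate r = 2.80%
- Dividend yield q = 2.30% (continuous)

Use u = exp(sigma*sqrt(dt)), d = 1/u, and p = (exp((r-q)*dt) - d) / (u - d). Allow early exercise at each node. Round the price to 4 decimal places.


dt = T/N = 0.666667
u = exp(sigma*sqrt(dt)) = 1.298590; d = 1/u = 0.770066
p = (exp((r-q)*dt) - d) / (u - d) = 0.441367
Discount per step: exp(-r*dt) = 0.981506
Stock lattice S(k, i) with i counting down-moves:
  k=0: S(0,0) = 25.7400
  k=1: S(1,0) = 33.4257; S(1,1) = 19.8215
  k=2: S(2,0) = 43.4063; S(2,1) = 25.7400; S(2,2) = 15.2639
  k=3: S(3,0) = 56.3669; S(3,1) = 33.4257; S(3,2) = 19.8215; S(3,3) = 11.7542
Terminal payoffs V(N, i) = max(K - S_T, 0):
  V(3,0) = 0.000000; V(3,1) = 0.000000; V(3,2) = 7.638498; V(3,3) = 15.705813
Backward induction: V(k, i) = exp(-r*dt) * [p * V(k+1, i) + (1-p) * V(k+1, i+1)]; then take max(V_cont, immediate exercise) for American.
  V(2,0) = exp(-r*dt) * [p*0.000000 + (1-p)*0.000000] = 0.000000; exercise = 0.000000; V(2,0) = max -> 0.000000
  V(2,1) = exp(-r*dt) * [p*0.000000 + (1-p)*7.638498] = 4.188205; exercise = 1.720000; V(2,1) = max -> 4.188205
  V(2,2) = exp(-r*dt) * [p*7.638498 + (1-p)*15.705813] = 11.920562; exercise = 12.196133; V(2,2) = max -> 12.196133
  V(1,0) = exp(-r*dt) * [p*0.000000 + (1-p)*4.188205] = 2.296402; exercise = 0.000000; V(1,0) = max -> 2.296402
  V(1,1) = exp(-r*dt) * [p*4.188205 + (1-p)*12.196133] = 8.501515; exercise = 7.638498; V(1,1) = max -> 8.501515
  V(0,0) = exp(-r*dt) * [p*2.296402 + (1-p)*8.501515] = 5.656210; exercise = 1.720000; V(0,0) = max -> 5.656210

Answer: Price = V(0,0) = 5.6562


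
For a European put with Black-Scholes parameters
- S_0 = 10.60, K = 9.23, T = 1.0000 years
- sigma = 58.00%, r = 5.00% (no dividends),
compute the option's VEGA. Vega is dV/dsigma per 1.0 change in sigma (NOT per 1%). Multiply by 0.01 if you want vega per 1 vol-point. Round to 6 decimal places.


Answer: Vega = 3.500530

Derivation:
d1 = 0.6148188838; d2 = 0.0348188838
phi(d1) = 0.3302386635; exp(-qT) = 1.0000000000; exp(-rT) = 0.9512294245
Vega = S * exp(-qT) * phi(d1) * sqrt(T) = 10.6000 * 1.0000000000 * 0.3302386635 * 1.0000000000 = 3.500530


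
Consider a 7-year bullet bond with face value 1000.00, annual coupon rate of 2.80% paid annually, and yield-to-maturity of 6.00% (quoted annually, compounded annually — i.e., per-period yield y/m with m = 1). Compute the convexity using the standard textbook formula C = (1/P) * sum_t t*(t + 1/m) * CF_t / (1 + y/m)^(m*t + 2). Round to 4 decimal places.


Coupon per period c = face * coupon_rate / m = 28.000000
Periods per year m = 1; per-period yield y/m = 0.060000
Number of cashflows N = 7
Cashflows (t years, CF_t, discount factor 1/(1+y/m)^(m*t), PV):
  t = 1.0000: CF_t = 28.000000, DF = 0.943396, PV = 26.415094
  t = 2.0000: CF_t = 28.000000, DF = 0.889996, PV = 24.919900
  t = 3.0000: CF_t = 28.000000, DF = 0.839619, PV = 23.509340
  t = 4.0000: CF_t = 28.000000, DF = 0.792094, PV = 22.178623
  t = 5.0000: CF_t = 28.000000, DF = 0.747258, PV = 20.923229
  t = 6.0000: CF_t = 28.000000, DF = 0.704961, PV = 19.738895
  t = 7.0000: CF_t = 1028.000000, DF = 0.665057, PV = 683.678713
Price P = sum_t PV_t = 821.363794
Convexity numerator sum_t t*(t + 1/m) * CF_t / (1+y/m)^(m*t + 2):
  t = 1.0000: term = 47.018680
  t = 2.0000: term = 133.071735
  t = 3.0000: term = 251.078746
  t = 4.0000: term = 394.777903
  t = 5.0000: term = 558.647975
  t = 6.0000: term = 737.836949
  t = 7.0000: term = 34074.410748
Convexity = (1/P) * sum = 36196.842737 / 821.363794 = 44.069197

Answer: Convexity = 44.0692


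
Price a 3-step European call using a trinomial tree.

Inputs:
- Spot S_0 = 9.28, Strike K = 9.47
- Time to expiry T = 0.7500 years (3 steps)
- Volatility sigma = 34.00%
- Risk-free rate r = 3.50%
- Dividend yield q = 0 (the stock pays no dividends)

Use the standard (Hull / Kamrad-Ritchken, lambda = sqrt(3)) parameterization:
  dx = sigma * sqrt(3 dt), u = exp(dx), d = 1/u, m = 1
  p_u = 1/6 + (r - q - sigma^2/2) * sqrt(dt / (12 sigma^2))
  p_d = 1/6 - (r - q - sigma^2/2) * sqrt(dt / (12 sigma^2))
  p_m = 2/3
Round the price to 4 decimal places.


dt = T/N = 0.250000; dx = sigma*sqrt(3*dt) = 0.294449
u = exp(dx) = 1.342386; d = 1/u = 0.744942
p_u = 0.156988, p_m = 0.666667, p_d = 0.176346
Discount per step: exp(-r*dt) = 0.991288
Stock lattice S(k, j) with j the centered position index:
  k=0: S(0,+0) = 9.2800
  k=1: S(1,-1) = 6.9131; S(1,+0) = 9.2800; S(1,+1) = 12.4573
  k=2: S(2,-2) = 5.1498; S(2,-1) = 6.9131; S(2,+0) = 9.2800; S(2,+1) = 12.4573; S(2,+2) = 16.7226
  k=3: S(3,-3) = 3.8363; S(3,-2) = 5.1498; S(3,-1) = 6.9131; S(3,+0) = 9.2800; S(3,+1) = 12.4573; S(3,+2) = 16.7226; S(3,+3) = 22.4481
Terminal payoffs V(N, j) = max(S_T - K, 0):
  V(3,-3) = 0.000000; V(3,-2) = 0.000000; V(3,-1) = 0.000000; V(3,+0) = 0.000000; V(3,+1) = 2.987342; V(3,+2) = 7.252562; V(3,+3) = 12.978133
Backward induction: V(k, j) = exp(-r*dt) * [p_u * V(k+1, j+1) + p_m * V(k+1, j) + p_d * V(k+1, j-1)]
  V(2,-2) = exp(-r*dt) * [p_u*0.000000 + p_m*0.000000 + p_d*0.000000] = 0.000000
  V(2,-1) = exp(-r*dt) * [p_u*0.000000 + p_m*0.000000 + p_d*0.000000] = 0.000000
  V(2,+0) = exp(-r*dt) * [p_u*2.987342 + p_m*0.000000 + p_d*0.000000] = 0.464890
  V(2,+1) = exp(-r*dt) * [p_u*7.252562 + p_m*2.987342 + p_d*0.000000] = 3.102854
  V(2,+2) = exp(-r*dt) * [p_u*12.978133 + p_m*7.252562 + p_d*2.987342] = 7.334791
  V(1,-1) = exp(-r*dt) * [p_u*0.464890 + p_m*0.000000 + p_d*0.000000] = 0.072346
  V(1,+0) = exp(-r*dt) * [p_u*3.102854 + p_m*0.464890 + p_d*0.000000] = 0.790093
  V(1,+1) = exp(-r*dt) * [p_u*7.334791 + p_m*3.102854 + p_d*0.464890] = 3.273255
  V(0,+0) = exp(-r*dt) * [p_u*3.273255 + p_m*0.790093 + p_d*0.072346] = 1.044170

Answer: Price = V(0,0) = 1.0442


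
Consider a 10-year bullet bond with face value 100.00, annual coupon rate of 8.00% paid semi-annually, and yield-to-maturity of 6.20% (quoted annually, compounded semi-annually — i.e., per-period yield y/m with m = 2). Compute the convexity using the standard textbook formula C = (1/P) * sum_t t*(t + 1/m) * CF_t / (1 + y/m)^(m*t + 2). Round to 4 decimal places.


Answer: Convexity = 63.5455

Derivation:
Coupon per period c = face * coupon_rate / m = 4.000000
Periods per year m = 2; per-period yield y/m = 0.031000
Number of cashflows N = 20
Cashflows (t years, CF_t, discount factor 1/(1+y/m)^(m*t), PV):
  t = 0.5000: CF_t = 4.000000, DF = 0.969932, PV = 3.879728
  t = 1.0000: CF_t = 4.000000, DF = 0.940768, PV = 3.763073
  t = 1.5000: CF_t = 4.000000, DF = 0.912481, PV = 3.649925
  t = 2.0000: CF_t = 4.000000, DF = 0.885045, PV = 3.540180
  t = 2.5000: CF_t = 4.000000, DF = 0.858434, PV = 3.433734
  t = 3.0000: CF_t = 4.000000, DF = 0.832622, PV = 3.330489
  t = 3.5000: CF_t = 4.000000, DF = 0.807587, PV = 3.230348
  t = 4.0000: CF_t = 4.000000, DF = 0.783305, PV = 3.133218
  t = 4.5000: CF_t = 4.000000, DF = 0.759752, PV = 3.039009
  t = 5.0000: CF_t = 4.000000, DF = 0.736908, PV = 2.947633
  t = 5.5000: CF_t = 4.000000, DF = 0.714751, PV = 2.859003
  t = 6.0000: CF_t = 4.000000, DF = 0.693260, PV = 2.773039
  t = 6.5000: CF_t = 4.000000, DF = 0.672415, PV = 2.689660
  t = 7.0000: CF_t = 4.000000, DF = 0.652197, PV = 2.608787
  t = 7.5000: CF_t = 4.000000, DF = 0.632587, PV = 2.530347
  t = 8.0000: CF_t = 4.000000, DF = 0.613566, PV = 2.454264
  t = 8.5000: CF_t = 4.000000, DF = 0.595117, PV = 2.380470
  t = 9.0000: CF_t = 4.000000, DF = 0.577224, PV = 2.308894
  t = 9.5000: CF_t = 4.000000, DF = 0.559868, PV = 2.239471
  t = 10.0000: CF_t = 104.000000, DF = 0.543034, PV = 56.475493
Price P = sum_t PV_t = 113.266767
Convexity numerator sum_t t*(t + 1/m) * CF_t / (1+y/m)^(m*t + 2):
  t = 0.5000: term = 1.824963
  t = 1.0000: term = 5.310270
  t = 1.5000: term = 10.301202
  t = 2.0000: term = 16.652445
  t = 2.5000: term = 24.227611
  t = 3.0000: term = 32.898793
  t = 3.5000: term = 42.546128
  t = 4.0000: term = 53.057385
  t = 4.5000: term = 64.327577
  t = 5.0000: term = 76.258578
  t = 5.5000: term = 88.758771
  t = 6.0000: term = 101.742706
  t = 6.5000: term = 115.130770
  t = 7.0000: term = 128.848881
  t = 7.5000: term = 142.828190
  t = 8.0000: term = 157.004800
  t = 8.5000: term = 171.319495
  t = 9.0000: term = 185.717488
  t = 9.5000: term = 200.148171
  t = 10.0000: term = 5578.687086
Convexity = (1/P) * sum = 7197.591310 / 113.266767 = 63.545482


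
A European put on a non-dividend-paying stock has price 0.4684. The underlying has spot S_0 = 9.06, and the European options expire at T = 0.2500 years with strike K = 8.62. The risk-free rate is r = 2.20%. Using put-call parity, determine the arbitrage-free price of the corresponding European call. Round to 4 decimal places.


Put-call parity: C - P = S_0 * exp(-qT) - K * exp(-rT).
S_0 * exp(-qT) = 9.0600 * 1.00000000 = 9.06000000
K * exp(-rT) = 8.6200 * 0.99451510 = 8.57272014
C = P + S*exp(-qT) - K*exp(-rT)
C = 0.4684 + 9.06000000 - 8.57272014 = 0.9557

Answer: Call price = 0.9557


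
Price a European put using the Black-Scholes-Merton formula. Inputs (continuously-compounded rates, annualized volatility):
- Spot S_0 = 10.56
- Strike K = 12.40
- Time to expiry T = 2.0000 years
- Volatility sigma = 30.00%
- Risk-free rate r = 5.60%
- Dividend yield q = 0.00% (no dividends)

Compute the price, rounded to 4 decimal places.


d1 = (ln(S/K) + (r - q + 0.5*sigma^2) * T) / (sigma * sqrt(T)) = 0.09752607
d2 = d1 - sigma * sqrt(T) = -0.32673800
exp(-rT) = 0.89404426; exp(-qT) = 1.00000000
P = K * exp(-rT) * N(-d2) - S_0 * exp(-qT) * N(-d1)
N(-d1) = 0.46115432; N(-d2) = 0.62806697
P = 12.4000 * 0.89404426 * 0.62806697 - 10.5600 * 1.00000000 * 0.46115432 = 2.0931

Answer: Price = 2.0931


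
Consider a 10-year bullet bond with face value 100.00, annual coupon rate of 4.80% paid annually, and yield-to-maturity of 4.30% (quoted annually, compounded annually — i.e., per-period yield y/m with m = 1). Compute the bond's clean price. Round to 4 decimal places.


Answer: Price = 103.9956

Derivation:
Coupon per period c = face * coupon_rate / m = 4.800000
Periods per year m = 1; per-period yield y/m = 0.043000
Number of cashflows N = 10
Cashflows (t years, CF_t, discount factor 1/(1+y/m)^(m*t), PV):
  t = 1.0000: CF_t = 4.800000, DF = 0.958773, PV = 4.602109
  t = 2.0000: CF_t = 4.800000, DF = 0.919245, PV = 4.412377
  t = 3.0000: CF_t = 4.800000, DF = 0.881347, PV = 4.230467
  t = 4.0000: CF_t = 4.800000, DF = 0.845012, PV = 4.056057
  t = 5.0000: CF_t = 4.800000, DF = 0.810174, PV = 3.888837
  t = 6.0000: CF_t = 4.800000, DF = 0.776773, PV = 3.728511
  t = 7.0000: CF_t = 4.800000, DF = 0.744749, PV = 3.574794
  t = 8.0000: CF_t = 4.800000, DF = 0.714045, PV = 3.427416
  t = 9.0000: CF_t = 4.800000, DF = 0.684607, PV = 3.286113
  t = 10.0000: CF_t = 104.800000, DF = 0.656382, PV = 68.788874
Price P = sum_t PV_t = 103.995554


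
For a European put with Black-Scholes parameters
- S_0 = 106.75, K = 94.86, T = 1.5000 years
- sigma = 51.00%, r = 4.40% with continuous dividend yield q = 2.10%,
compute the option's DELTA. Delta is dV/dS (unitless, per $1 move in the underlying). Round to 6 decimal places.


d1 = 0.5565985655; d2 = -0.0680213189
phi(d1) = 0.3416940562; exp(-qT) = 0.9689909565; exp(-rT) = 0.9361308643
N(-d1) = 0.2889008670
Delta = -exp(-qT) * N(-d1) = -0.9689909565 * 0.2889008670 = -0.279942

Answer: Delta = -0.279942


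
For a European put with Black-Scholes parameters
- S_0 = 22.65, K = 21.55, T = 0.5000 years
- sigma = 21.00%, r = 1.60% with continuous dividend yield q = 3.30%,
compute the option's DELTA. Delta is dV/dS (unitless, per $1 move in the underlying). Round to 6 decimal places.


Answer: Delta = -0.356390

Derivation:
d1 = 0.3522673679; d2 = 0.2037749439
phi(d1) = 0.3749417185; exp(-qT) = 0.9836353794; exp(-rT) = 0.9920319148
N(-d1) = 0.3623188791
Delta = -exp(-qT) * N(-d1) = -0.9836353794 * 0.3623188791 = -0.356390


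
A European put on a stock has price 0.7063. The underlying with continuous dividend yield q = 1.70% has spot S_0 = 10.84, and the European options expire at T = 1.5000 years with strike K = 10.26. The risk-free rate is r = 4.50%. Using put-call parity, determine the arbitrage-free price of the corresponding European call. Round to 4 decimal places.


Put-call parity: C - P = S_0 * exp(-qT) - K * exp(-rT).
S_0 * exp(-qT) = 10.8400 * 0.97482238 = 10.56707459
K * exp(-rT) = 10.2600 * 0.93472772 = 9.59030641
C = P + S*exp(-qT) - K*exp(-rT)
C = 0.7063 + 10.56707459 - 9.59030641 = 1.6831

Answer: Call price = 1.6831


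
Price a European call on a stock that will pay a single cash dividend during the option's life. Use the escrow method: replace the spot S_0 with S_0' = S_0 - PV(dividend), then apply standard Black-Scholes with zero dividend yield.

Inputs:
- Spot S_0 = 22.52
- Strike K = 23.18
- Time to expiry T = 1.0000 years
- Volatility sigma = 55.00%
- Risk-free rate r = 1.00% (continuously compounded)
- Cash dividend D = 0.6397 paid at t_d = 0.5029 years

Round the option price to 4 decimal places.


Answer: Price = 4.3420

Derivation:
PV(D) = D * exp(-r * t_d) = 0.6397 * 0.99498362 = 0.63649102
S_0' = S_0 - PV(D) = 22.5200 - 0.63649102 = 21.88350898
d1 = (ln(S_0'/K) + (r + sigma^2/2)*T) / (sigma*sqrt(T)) = 0.18853364
d2 = d1 - sigma*sqrt(T) = -0.36146636
exp(-rT) = 0.99004983
N(d1) = 0.57477083; N(d2) = 0.35887542
C = S_0' * N(d1) - K * exp(-rT) * N(d2) = 21.88350898 * 0.57477083 - 23.1800 * 0.99004983 * 0.35887542 = 4.3420


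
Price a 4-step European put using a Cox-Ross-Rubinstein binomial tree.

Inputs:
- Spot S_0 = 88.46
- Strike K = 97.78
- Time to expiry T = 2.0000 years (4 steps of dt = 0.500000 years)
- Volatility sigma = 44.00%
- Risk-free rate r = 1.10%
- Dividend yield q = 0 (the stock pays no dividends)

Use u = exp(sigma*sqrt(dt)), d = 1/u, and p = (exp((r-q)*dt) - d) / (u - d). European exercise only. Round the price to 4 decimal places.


Answer: Price = V(0,0) = 26.2778

Derivation:
dt = T/N = 0.500000
u = exp(sigma*sqrt(dt)) = 1.364963; d = 1/u = 0.732621
p = (exp((r-q)*dt) - d) / (u - d) = 0.431561
Discount per step: exp(-r*dt) = 0.994515
Stock lattice S(k, i) with i counting down-moves:
  k=0: S(0,0) = 88.4600
  k=1: S(1,0) = 120.7446; S(1,1) = 64.8076
  k=2: S(2,0) = 164.8118; S(2,1) = 88.4600; S(2,2) = 47.4794
  k=3: S(3,0) = 224.9620; S(3,1) = 120.7446; S(3,2) = 64.8076; S(3,3) = 34.7844
  k=4: S(4,0) = 307.0647; S(4,1) = 164.8118; S(4,2) = 88.4600; S(4,3) = 47.4794; S(4,4) = 25.4838
Terminal payoffs V(N, i) = max(K - S_T, 0):
  V(4,0) = 0.000000; V(4,1) = 0.000000; V(4,2) = 9.320000; V(4,3) = 50.300573; V(4,4) = 72.296211
Backward induction: V(k, i) = exp(-r*dt) * [p * V(k+1, i) + (1-p) * V(k+1, i+1)].
  V(3,0) = exp(-r*dt) * [p*0.000000 + (1-p)*0.000000] = 0.000000
  V(3,1) = exp(-r*dt) * [p*0.000000 + (1-p)*9.320000] = 5.268789
  V(3,2) = exp(-r*dt) * [p*9.320000 + (1-p)*50.300573] = 32.436047
  V(3,3) = exp(-r*dt) * [p*50.300573 + (1-p)*72.296211] = 62.459268
  V(2,0) = exp(-r*dt) * [p*0.000000 + (1-p)*5.268789] = 2.978555
  V(2,1) = exp(-r*dt) * [p*5.268789 + (1-p)*32.436047] = 20.598103
  V(2,2) = exp(-r*dt) * [p*32.436047 + (1-p)*62.459268] = 49.230887
  V(1,0) = exp(-r*dt) * [p*2.978555 + (1-p)*20.598103] = 12.922913
  V(1,1) = exp(-r*dt) * [p*20.598103 + (1-p)*49.230887] = 36.671830
  V(0,0) = exp(-r*dt) * [p*12.922913 + (1-p)*36.671830] = 26.277787


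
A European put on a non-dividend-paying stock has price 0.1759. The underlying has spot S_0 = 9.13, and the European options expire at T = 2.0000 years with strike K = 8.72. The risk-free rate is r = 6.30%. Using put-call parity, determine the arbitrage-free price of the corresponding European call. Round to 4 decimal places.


Put-call parity: C - P = S_0 * exp(-qT) - K * exp(-rT).
S_0 * exp(-qT) = 9.1300 * 1.00000000 = 9.13000000
K * exp(-rT) = 8.7200 * 0.88161485 = 7.68768146
C = P + S*exp(-qT) - K*exp(-rT)
C = 0.1759 + 9.13000000 - 7.68768146 = 1.6182

Answer: Call price = 1.6182


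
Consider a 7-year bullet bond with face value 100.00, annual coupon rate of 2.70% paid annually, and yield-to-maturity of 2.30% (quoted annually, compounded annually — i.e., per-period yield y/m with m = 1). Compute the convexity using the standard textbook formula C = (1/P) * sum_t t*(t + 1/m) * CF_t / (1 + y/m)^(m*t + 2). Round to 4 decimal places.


Coupon per period c = face * coupon_rate / m = 2.700000
Periods per year m = 1; per-period yield y/m = 0.023000
Number of cashflows N = 7
Cashflows (t years, CF_t, discount factor 1/(1+y/m)^(m*t), PV):
  t = 1.0000: CF_t = 2.700000, DF = 0.977517, PV = 2.639296
  t = 2.0000: CF_t = 2.700000, DF = 0.955540, PV = 2.579957
  t = 3.0000: CF_t = 2.700000, DF = 0.934056, PV = 2.521952
  t = 4.0000: CF_t = 2.700000, DF = 0.913056, PV = 2.465251
  t = 5.0000: CF_t = 2.700000, DF = 0.892528, PV = 2.409825
  t = 6.0000: CF_t = 2.700000, DF = 0.872461, PV = 2.355646
  t = 7.0000: CF_t = 102.700000, DF = 0.852846, PV = 87.587274
Price P = sum_t PV_t = 102.559202
Convexity numerator sum_t t*(t + 1/m) * CF_t / (1+y/m)^(m*t + 2):
  t = 1.0000: term = 5.043905
  t = 2.0000: term = 14.791509
  t = 3.0000: term = 28.917906
  t = 4.0000: term = 47.112913
  t = 5.0000: term = 69.080518
  t = 6.0000: term = 94.538343
  t = 7.0000: term = 4686.814525
Convexity = (1/P) * sum = 4946.299618 / 102.559202 = 48.228726

Answer: Convexity = 48.2287


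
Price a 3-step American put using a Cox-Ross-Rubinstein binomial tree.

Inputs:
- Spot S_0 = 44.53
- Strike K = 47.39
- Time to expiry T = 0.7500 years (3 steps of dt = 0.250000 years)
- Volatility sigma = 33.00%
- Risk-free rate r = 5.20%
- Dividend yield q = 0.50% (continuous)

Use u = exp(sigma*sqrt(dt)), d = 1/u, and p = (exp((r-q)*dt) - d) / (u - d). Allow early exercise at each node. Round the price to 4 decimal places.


Answer: Price = V(0,0) = 6.1697

Derivation:
dt = T/N = 0.250000
u = exp(sigma*sqrt(dt)) = 1.179393; d = 1/u = 0.847894
p = (exp((r-q)*dt) - d) / (u - d) = 0.494497
Discount per step: exp(-r*dt) = 0.987084
Stock lattice S(k, i) with i counting down-moves:
  k=0: S(0,0) = 44.5300
  k=1: S(1,0) = 52.5184; S(1,1) = 37.7567
  k=2: S(2,0) = 61.9398; S(2,1) = 44.5300; S(2,2) = 32.0137
  k=3: S(3,0) = 73.0514; S(3,1) = 52.5184; S(3,2) = 37.7567; S(3,3) = 27.1442
Terminal payoffs V(N, i) = max(K - S_T, 0):
  V(3,0) = 0.000000; V(3,1) = 0.000000; V(3,2) = 9.633293; V(3,3) = 20.245807
Backward induction: V(k, i) = exp(-r*dt) * [p * V(k+1, i) + (1-p) * V(k+1, i+1)]; then take max(V_cont, immediate exercise) for American.
  V(2,0) = exp(-r*dt) * [p*0.000000 + (1-p)*0.000000] = 0.000000; exercise = 0.000000; V(2,0) = max -> 0.000000
  V(2,1) = exp(-r*dt) * [p*0.000000 + (1-p)*9.633293] = 4.806759; exercise = 2.860000; V(2,1) = max -> 4.806759
  V(2,2) = exp(-r*dt) * [p*9.633293 + (1-p)*20.245807] = 14.804235; exercise = 15.376326; V(2,2) = max -> 15.376326
  V(1,0) = exp(-r*dt) * [p*0.000000 + (1-p)*4.806759] = 2.398446; exercise = 0.000000; V(1,0) = max -> 2.398446
  V(1,1) = exp(-r*dt) * [p*4.806759 + (1-p)*15.376326] = 10.018611; exercise = 9.633293; V(1,1) = max -> 10.018611
  V(0,0) = exp(-r*dt) * [p*2.398446 + (1-p)*10.018611] = 6.169729; exercise = 2.860000; V(0,0) = max -> 6.169729


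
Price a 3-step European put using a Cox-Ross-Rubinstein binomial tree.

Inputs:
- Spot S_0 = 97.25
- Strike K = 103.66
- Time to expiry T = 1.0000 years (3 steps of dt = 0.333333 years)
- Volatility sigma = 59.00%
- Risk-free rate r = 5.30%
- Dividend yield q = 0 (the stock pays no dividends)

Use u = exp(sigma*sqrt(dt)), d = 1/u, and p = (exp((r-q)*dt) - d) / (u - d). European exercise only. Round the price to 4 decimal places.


Answer: Price = V(0,0) = 24.8694

Derivation:
dt = T/N = 0.333333
u = exp(sigma*sqrt(dt)) = 1.405842; d = 1/u = 0.711317
p = (exp((r-q)*dt) - d) / (u - d) = 0.441318
Discount per step: exp(-r*dt) = 0.982488
Stock lattice S(k, i) with i counting down-moves:
  k=0: S(0,0) = 97.2500
  k=1: S(1,0) = 136.7182; S(1,1) = 69.1756
  k=2: S(2,0) = 192.2042; S(2,1) = 97.2500; S(2,2) = 49.2058
  k=3: S(3,0) = 270.2088; S(3,1) = 136.7182; S(3,2) = 69.1756; S(3,3) = 35.0009
Terminal payoffs V(N, i) = max(K - S_T, 0):
  V(3,0) = 0.000000; V(3,1) = 0.000000; V(3,2) = 34.484391; V(3,3) = 68.659057
Backward induction: V(k, i) = exp(-r*dt) * [p * V(k+1, i) + (1-p) * V(k+1, i+1)].
  V(2,0) = exp(-r*dt) * [p*0.000000 + (1-p)*0.000000] = 0.000000
  V(2,1) = exp(-r*dt) * [p*0.000000 + (1-p)*34.484391] = 18.928438
  V(2,2) = exp(-r*dt) * [p*34.484391 + (1-p)*68.659057] = 52.638947
  V(1,0) = exp(-r*dt) * [p*0.000000 + (1-p)*18.928438] = 10.389796
  V(1,1) = exp(-r*dt) * [p*18.928438 + (1-p)*52.638947] = 37.100628
  V(0,0) = exp(-r*dt) * [p*10.389796 + (1-p)*37.100628] = 24.869396


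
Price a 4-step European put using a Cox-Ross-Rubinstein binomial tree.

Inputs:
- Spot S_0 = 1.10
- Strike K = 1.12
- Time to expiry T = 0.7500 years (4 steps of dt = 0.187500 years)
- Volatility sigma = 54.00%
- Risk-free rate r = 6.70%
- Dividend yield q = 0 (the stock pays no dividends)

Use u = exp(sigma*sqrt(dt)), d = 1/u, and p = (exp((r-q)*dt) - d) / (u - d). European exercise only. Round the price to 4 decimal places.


Answer: Price = V(0,0) = 0.1745

Derivation:
dt = T/N = 0.187500
u = exp(sigma*sqrt(dt)) = 1.263426; d = 1/u = 0.791499
p = (exp((r-q)*dt) - d) / (u - d) = 0.468596
Discount per step: exp(-r*dt) = 0.987516
Stock lattice S(k, i) with i counting down-moves:
  k=0: S(0,0) = 1.1000
  k=1: S(1,0) = 1.3898; S(1,1) = 0.8706
  k=2: S(2,0) = 1.7559; S(2,1) = 1.1000; S(2,2) = 0.6891
  k=3: S(3,0) = 2.2184; S(3,1) = 1.3898; S(3,2) = 0.8706; S(3,3) = 0.5454
  k=4: S(4,0) = 2.8028; S(4,1) = 1.7559; S(4,2) = 1.1000; S(4,3) = 0.6891; S(4,4) = 0.4317
Terminal payoffs V(N, i) = max(K - S_T, 0):
  V(4,0) = 0.000000; V(4,1) = 0.000000; V(4,2) = 0.020000; V(4,3) = 0.430883; V(4,4) = 0.688288
Backward induction: V(k, i) = exp(-r*dt) * [p * V(k+1, i) + (1-p) * V(k+1, i+1)].
  V(3,0) = exp(-r*dt) * [p*0.000000 + (1-p)*0.000000] = 0.000000
  V(3,1) = exp(-r*dt) * [p*0.000000 + (1-p)*0.020000] = 0.010495
  V(3,2) = exp(-r*dt) * [p*0.020000 + (1-p)*0.430883] = 0.235369
  V(3,3) = exp(-r*dt) * [p*0.430883 + (1-p)*0.688288] = 0.560582
  V(2,0) = exp(-r*dt) * [p*0.000000 + (1-p)*0.010495] = 0.005508
  V(2,1) = exp(-r*dt) * [p*0.010495 + (1-p)*0.235369] = 0.128372
  V(2,2) = exp(-r*dt) * [p*0.235369 + (1-p)*0.560582] = 0.403093
  V(1,0) = exp(-r*dt) * [p*0.005508 + (1-p)*0.128372] = 0.069914
  V(1,1) = exp(-r*dt) * [p*0.128372 + (1-p)*0.403093] = 0.270935
  V(0,0) = exp(-r*dt) * [p*0.069914 + (1-p)*0.270935] = 0.174531


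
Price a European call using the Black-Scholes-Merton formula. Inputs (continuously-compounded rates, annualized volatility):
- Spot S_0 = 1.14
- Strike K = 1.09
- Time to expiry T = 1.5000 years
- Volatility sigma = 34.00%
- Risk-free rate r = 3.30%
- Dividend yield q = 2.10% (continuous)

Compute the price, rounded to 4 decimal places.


d1 = (ln(S/K) + (r - q + 0.5*sigma^2) * T) / (sigma * sqrt(T)) = 0.35913978
d2 = d1 - sigma * sqrt(T) = -0.05727347
exp(-rT) = 0.95170516; exp(-qT) = 0.96899096
C = S_0 * exp(-qT) * N(d1) - K * exp(-rT) * N(d2)
N(d1) = 0.64025474; N(d2) = 0.47716368
C = 1.1400 * 0.96899096 * 0.64025474 - 1.0900 * 0.95170516 * 0.47716368 = 0.2123

Answer: Price = 0.2123


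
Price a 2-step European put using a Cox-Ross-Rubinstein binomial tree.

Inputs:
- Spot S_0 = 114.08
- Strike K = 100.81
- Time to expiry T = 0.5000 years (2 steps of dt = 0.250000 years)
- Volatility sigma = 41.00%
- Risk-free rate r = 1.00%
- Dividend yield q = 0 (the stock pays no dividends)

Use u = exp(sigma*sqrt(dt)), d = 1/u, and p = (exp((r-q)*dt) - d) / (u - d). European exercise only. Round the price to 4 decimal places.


dt = T/N = 0.250000
u = exp(sigma*sqrt(dt)) = 1.227525; d = 1/u = 0.814647
p = (exp((r-q)*dt) - d) / (u - d) = 0.454991
Discount per step: exp(-r*dt) = 0.997503
Stock lattice S(k, i) with i counting down-moves:
  k=0: S(0,0) = 114.0800
  k=1: S(1,0) = 140.0361; S(1,1) = 92.9350
  k=2: S(2,0) = 171.8978; S(2,1) = 114.0800; S(2,2) = 75.7092
Terminal payoffs V(N, i) = max(K - S_T, 0):
  V(2,0) = 0.000000; V(2,1) = 0.000000; V(2,2) = 25.100779
Backward induction: V(k, i) = exp(-r*dt) * [p * V(k+1, i) + (1-p) * V(k+1, i+1)].
  V(1,0) = exp(-r*dt) * [p*0.000000 + (1-p)*0.000000] = 0.000000
  V(1,1) = exp(-r*dt) * [p*0.000000 + (1-p)*25.100779] = 13.645984
  V(0,0) = exp(-r*dt) * [p*0.000000 + (1-p)*13.645984] = 7.418609

Answer: Price = V(0,0) = 7.4186


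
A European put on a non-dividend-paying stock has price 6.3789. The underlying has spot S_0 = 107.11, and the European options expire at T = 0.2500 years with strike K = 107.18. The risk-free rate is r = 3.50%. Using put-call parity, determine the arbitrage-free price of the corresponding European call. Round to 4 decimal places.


Put-call parity: C - P = S_0 * exp(-qT) - K * exp(-rT).
S_0 * exp(-qT) = 107.1100 * 1.00000000 = 107.11000000
K * exp(-rT) = 107.1800 * 0.99128817 = 106.24626604
C = P + S*exp(-qT) - K*exp(-rT)
C = 6.3789 + 107.11000000 - 106.24626604 = 7.2426

Answer: Call price = 7.2426


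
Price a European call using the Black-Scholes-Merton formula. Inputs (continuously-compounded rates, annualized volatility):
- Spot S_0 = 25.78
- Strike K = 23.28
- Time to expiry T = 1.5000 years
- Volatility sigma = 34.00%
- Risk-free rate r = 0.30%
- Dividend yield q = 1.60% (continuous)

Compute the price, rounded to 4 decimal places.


Answer: Price = 5.0602

Derivation:
d1 = (ln(S/K) + (r - q + 0.5*sigma^2) * T) / (sigma * sqrt(T)) = 0.40633763
d2 = d1 - sigma * sqrt(T) = -0.01007563
exp(-rT) = 0.99551011; exp(-qT) = 0.97628571
C = S_0 * exp(-qT) * N(d1) - K * exp(-rT) * N(d2)
N(d1) = 0.65775273; N(d2) = 0.49598047
C = 25.7800 * 0.97628571 * 0.65775273 - 23.2800 * 0.99551011 * 0.49598047 = 5.0602


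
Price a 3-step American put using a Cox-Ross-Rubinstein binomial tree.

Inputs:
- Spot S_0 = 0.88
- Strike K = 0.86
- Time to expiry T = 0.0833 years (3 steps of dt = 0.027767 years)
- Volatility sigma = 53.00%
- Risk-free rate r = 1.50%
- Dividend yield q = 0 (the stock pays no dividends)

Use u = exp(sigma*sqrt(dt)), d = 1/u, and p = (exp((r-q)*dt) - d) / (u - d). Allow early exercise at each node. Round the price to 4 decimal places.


Answer: Price = V(0,0) = 0.0471

Derivation:
dt = T/N = 0.027767
u = exp(sigma*sqrt(dt)) = 1.092333; d = 1/u = 0.915472
p = (exp((r-q)*dt) - d) / (u - d) = 0.480291
Discount per step: exp(-r*dt) = 0.999584
Stock lattice S(k, i) with i counting down-moves:
  k=0: S(0,0) = 0.8800
  k=1: S(1,0) = 0.9613; S(1,1) = 0.8056
  k=2: S(2,0) = 1.0500; S(2,1) = 0.8800; S(2,2) = 0.7375
  k=3: S(3,0) = 1.1470; S(3,1) = 0.9613; S(3,2) = 0.8056; S(3,3) = 0.6752
Terminal payoffs V(N, i) = max(K - S_T, 0):
  V(3,0) = 0.000000; V(3,1) = 0.000000; V(3,2) = 0.054385; V(3,3) = 0.184823
Backward induction: V(k, i) = exp(-r*dt) * [p * V(k+1, i) + (1-p) * V(k+1, i+1)]; then take max(V_cont, immediate exercise) for American.
  V(2,0) = exp(-r*dt) * [p*0.000000 + (1-p)*0.000000] = 0.000000; exercise = 0.000000; V(2,0) = max -> 0.000000
  V(2,1) = exp(-r*dt) * [p*0.000000 + (1-p)*0.054385] = 0.028252; exercise = 0.000000; V(2,1) = max -> 0.028252
  V(2,2) = exp(-r*dt) * [p*0.054385 + (1-p)*0.184823] = 0.122124; exercise = 0.122482; V(2,2) = max -> 0.122482
  V(1,0) = exp(-r*dt) * [p*0.000000 + (1-p)*0.028252] = 0.014677; exercise = 0.000000; V(1,0) = max -> 0.014677
  V(1,1) = exp(-r*dt) * [p*0.028252 + (1-p)*0.122482] = 0.077192; exercise = 0.054385; V(1,1) = max -> 0.077192
  V(0,0) = exp(-r*dt) * [p*0.014677 + (1-p)*0.077192] = 0.047147; exercise = 0.000000; V(0,0) = max -> 0.047147
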